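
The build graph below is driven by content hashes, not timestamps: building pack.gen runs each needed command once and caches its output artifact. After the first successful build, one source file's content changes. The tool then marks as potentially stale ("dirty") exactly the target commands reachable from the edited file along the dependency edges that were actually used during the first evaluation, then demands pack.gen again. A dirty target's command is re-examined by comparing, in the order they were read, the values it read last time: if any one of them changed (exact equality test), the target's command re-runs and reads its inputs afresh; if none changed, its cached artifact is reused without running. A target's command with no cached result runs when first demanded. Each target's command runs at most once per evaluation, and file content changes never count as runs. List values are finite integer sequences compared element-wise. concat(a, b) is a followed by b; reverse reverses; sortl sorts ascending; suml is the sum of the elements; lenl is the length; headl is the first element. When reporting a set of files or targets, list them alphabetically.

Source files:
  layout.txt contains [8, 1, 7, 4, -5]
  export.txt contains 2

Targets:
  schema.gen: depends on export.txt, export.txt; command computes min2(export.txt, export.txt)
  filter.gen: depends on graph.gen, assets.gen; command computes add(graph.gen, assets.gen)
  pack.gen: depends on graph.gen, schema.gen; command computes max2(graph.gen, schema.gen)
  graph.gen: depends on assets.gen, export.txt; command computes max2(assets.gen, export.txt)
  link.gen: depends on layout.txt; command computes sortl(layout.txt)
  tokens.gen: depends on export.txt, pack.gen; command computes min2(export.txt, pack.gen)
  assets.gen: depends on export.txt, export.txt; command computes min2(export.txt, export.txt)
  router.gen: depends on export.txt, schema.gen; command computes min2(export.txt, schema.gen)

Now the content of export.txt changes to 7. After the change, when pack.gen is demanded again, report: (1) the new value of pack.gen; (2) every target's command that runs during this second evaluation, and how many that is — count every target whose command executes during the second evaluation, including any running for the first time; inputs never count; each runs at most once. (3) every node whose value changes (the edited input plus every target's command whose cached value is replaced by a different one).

Initial pass — values computed on the first demand:
  assets.gen = min2(2, 2) = 2
  graph.gen = max2(2, 2) = 2
  schema.gen = min2(2, 2) = 2
  pack.gen = max2(2, 2) = 2

Second demand — change propagation:
  assets.gen: re-runs because export.txt 2->7; export.txt 2->7; new result 7.
  graph.gen: re-runs because assets.gen 2->7; export.txt 2->7; new result 7.
  schema.gen: re-runs because export.txt 2->7; export.txt 2->7; new result 7.
  pack.gen: re-runs because graph.gen 2->7; schema.gen 2->7; new result 7.

pack.gen now evaluates to 7.
Run set: assets.gen, graph.gen, pack.gen, schema.gen (4 run).
Changed values: assets.gen, export.txt, graph.gen, pack.gen, schema.gen.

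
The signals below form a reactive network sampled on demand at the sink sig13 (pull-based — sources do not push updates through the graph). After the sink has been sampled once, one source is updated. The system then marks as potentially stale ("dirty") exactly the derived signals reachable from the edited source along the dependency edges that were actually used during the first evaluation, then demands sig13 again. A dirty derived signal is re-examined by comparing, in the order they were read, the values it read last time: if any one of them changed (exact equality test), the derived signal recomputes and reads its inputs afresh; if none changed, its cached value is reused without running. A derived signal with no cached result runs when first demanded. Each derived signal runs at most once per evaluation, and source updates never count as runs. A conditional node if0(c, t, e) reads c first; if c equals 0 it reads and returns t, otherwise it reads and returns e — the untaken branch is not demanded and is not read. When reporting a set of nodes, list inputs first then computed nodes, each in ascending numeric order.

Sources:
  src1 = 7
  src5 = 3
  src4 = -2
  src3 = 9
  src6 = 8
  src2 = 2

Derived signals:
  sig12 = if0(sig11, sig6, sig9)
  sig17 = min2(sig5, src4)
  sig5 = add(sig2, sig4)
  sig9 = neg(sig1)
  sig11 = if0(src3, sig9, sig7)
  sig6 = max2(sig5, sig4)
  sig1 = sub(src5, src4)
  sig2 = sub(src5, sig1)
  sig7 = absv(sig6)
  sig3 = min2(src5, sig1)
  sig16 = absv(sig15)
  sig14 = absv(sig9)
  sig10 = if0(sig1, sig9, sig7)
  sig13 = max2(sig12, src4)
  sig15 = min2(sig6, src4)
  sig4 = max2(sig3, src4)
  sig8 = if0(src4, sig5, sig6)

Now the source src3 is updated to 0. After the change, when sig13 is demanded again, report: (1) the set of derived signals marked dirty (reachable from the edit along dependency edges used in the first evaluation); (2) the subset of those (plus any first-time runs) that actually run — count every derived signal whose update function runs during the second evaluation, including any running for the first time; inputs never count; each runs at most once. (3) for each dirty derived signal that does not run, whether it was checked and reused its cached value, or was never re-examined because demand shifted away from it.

Dirty set: sig11, sig12, sig13.
Run set: sig11, sig12 (2 run).
Re-examined without running (cache reused): sig13.
The important point: sig12 recomputes to an identical value, and the output ends up unchanged.

Initial pass — values computed on the first demand:
  sig1 = sub(3, -2) = 5
  sig2 = sub(3, 5) = -2
  sig3 = min2(3, 5) = 3
  sig4 = max2(3, -2) = 3
  sig5 = add(-2, 3) = 1
  sig6 = max2(1, 3) = 3
  sig7 = absv(3) = 3
  sig9 = neg(5) = -5
  sig11 = if0(src3=9 -> else branch sig7) = 3
  sig12 = if0(sig11=3 -> else branch sig9) = -5
  sig13 = max2(-5, -2) = -2

Second demand — change propagation:
  sig11: re-runs because src3 9->0; new result -5.
  sig12: re-runs because sig11 3->-5; new result -5 (unchanged).
  sig13: re-examined; everything it read last time is the same (sig12 unchanged, src4 unchanged) — cache -2 kept, no run.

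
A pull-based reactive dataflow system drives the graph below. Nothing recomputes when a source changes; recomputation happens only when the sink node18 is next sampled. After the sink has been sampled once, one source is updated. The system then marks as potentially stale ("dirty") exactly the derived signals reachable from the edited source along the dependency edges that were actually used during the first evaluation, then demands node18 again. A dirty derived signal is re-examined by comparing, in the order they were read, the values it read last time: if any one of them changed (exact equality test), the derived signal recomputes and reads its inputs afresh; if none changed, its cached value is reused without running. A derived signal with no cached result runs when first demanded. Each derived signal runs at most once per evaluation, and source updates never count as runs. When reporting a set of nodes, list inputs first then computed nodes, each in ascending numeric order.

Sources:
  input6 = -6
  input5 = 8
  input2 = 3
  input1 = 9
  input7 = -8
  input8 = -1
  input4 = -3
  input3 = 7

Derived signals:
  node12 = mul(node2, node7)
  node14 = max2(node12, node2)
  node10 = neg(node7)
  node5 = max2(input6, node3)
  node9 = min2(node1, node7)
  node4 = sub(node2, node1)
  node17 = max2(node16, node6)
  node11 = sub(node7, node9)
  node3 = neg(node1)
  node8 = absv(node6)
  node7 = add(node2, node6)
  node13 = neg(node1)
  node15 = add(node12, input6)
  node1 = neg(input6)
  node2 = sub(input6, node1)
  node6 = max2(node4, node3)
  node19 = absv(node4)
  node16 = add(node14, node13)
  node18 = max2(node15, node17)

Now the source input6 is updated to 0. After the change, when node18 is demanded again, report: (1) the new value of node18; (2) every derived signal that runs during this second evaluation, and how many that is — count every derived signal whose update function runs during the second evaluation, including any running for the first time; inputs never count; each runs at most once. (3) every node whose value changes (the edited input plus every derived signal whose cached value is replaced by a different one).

New value of node18: 0.
Derived signals that run: node1, node2, node3, node4, node6, node7, node12, node13, node14, node15, node16, node17, node18 — 13 in total.
Values that change: input6, node1, node2, node3, node4, node6, node7, node12, node13, node14, node15, node16, node17, node18.

First evaluation (everything demanded from the output):
  node1 = neg(-6) = 6
  node2 = sub(-6, 6) = -12
  node3 = neg(6) = -6
  node4 = sub(-12, 6) = -18
  node6 = max2(-18, -6) = -6
  node7 = add(-12, -6) = -18
  node12 = mul(-12, -18) = 216
  node13 = neg(6) = -6
  node14 = max2(216, -12) = 216
  node15 = add(216, -6) = 210
  node16 = add(216, -6) = 210
  node17 = max2(210, -6) = 210
  node18 = max2(210, 210) = 210

Propagation after the edit:
  node1: runs — input6 -6->0; result 0.
  node2: runs — input6 -6->0; node1 6->0; result 0.
  node3: runs — node1 6->0; result 0.
  node4: runs — node2 -12->0; node1 6->0; result 0.
  node6: runs — node4 -18->0; node3 -6->0; result 0.
  node7: runs — node2 -12->0; node6 -6->0; result 0.
  node12: runs — node2 -12->0; node7 -18->0; result 0.
  node13: runs — node1 6->0; result 0.
  node14: runs — node12 216->0; node2 -12->0; result 0.
  node15: runs — node12 216->0; input6 -6->0; result 0.
  node16: runs — node14 216->0; node13 -6->0; result 0.
  node17: runs — node16 210->0; node6 -6->0; result 0.
  node18: runs — node15 210->0; node17 210->0; result 0.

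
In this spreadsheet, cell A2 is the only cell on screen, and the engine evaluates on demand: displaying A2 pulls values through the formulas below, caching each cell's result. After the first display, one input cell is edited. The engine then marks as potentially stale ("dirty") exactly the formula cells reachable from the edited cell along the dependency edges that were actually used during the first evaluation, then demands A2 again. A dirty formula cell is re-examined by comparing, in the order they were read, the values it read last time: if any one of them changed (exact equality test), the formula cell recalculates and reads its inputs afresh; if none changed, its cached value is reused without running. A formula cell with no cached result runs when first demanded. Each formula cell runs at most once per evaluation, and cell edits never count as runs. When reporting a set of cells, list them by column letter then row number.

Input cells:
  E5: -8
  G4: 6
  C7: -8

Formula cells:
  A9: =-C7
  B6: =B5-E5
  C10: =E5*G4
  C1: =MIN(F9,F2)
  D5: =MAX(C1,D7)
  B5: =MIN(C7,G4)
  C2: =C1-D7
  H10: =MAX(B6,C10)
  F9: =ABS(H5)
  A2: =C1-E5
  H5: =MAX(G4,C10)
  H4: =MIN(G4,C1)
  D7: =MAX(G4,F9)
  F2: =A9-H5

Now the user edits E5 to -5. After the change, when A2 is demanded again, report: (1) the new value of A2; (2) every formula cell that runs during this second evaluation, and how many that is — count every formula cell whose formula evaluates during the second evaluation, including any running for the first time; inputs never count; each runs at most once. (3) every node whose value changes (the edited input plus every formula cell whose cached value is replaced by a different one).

Initial pass — values computed on the first demand:
  A9 = -(-8) = 8
  C10 = -8 * 6 = -48
  H5 = MAX(6, -48) = 6
  F2 = 8 - 6 = 2
  F9 = ABS(6) = 6
  C1 = MIN(6, 2) = 2
  A2 = 2 - -8 = 10

Second demand — change propagation:
  C10: re-runs because E5 -8->-5; new result -30.
  H5: re-runs because C10 -48->-30; new result 6 (unchanged).
  F2: re-examined; everything it read last time is the same (A9 unchanged, H5 unchanged) — cache 2 kept, no run.
  F9: re-examined; everything it read last time is the same (H5 unchanged) — cache 6 kept, no run.
  C1: re-examined; everything it read last time is the same (F9 unchanged, F2 unchanged) — cache 2 kept, no run.
  A2: re-runs because E5 -8->-5; new result 7.

The important point: at F9 every value read last time is unchanged, so the dirty flag clears without a run.

A2 now evaluates to 7.
Run set: A2, C10, H5 (3 run).
Changed values: A2, C10, E5.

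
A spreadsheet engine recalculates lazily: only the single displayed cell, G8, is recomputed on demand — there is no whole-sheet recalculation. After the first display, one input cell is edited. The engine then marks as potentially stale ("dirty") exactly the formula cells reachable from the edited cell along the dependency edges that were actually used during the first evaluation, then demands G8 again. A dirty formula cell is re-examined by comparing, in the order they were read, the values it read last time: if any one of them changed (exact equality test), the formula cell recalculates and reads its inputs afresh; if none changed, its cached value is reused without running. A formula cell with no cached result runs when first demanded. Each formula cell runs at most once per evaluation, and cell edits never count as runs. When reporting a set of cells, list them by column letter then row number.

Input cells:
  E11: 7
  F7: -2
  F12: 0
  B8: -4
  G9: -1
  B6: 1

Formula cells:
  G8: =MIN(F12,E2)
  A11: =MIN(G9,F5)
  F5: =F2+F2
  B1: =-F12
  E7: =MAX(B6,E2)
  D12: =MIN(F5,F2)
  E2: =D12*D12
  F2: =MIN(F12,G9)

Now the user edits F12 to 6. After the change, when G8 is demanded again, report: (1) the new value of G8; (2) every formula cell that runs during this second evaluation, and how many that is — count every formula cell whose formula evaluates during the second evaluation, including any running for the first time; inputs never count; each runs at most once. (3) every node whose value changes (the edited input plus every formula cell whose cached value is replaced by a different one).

New value of G8: 4.
Formula cells that run: F2, G8 — 2 in total.
Values that change: F12, G8.
Key observation: the cutoff stops propagation at F5 — its inputs' values are unchanged, so it reuses its cache.

First evaluation (everything demanded from the output):
  F2 = MIN(0, -1) = -1
  F5 = -1 + -1 = -2
  D12 = MIN(-2, -1) = -2
  E2 = -2 * -2 = 4
  G8 = MIN(0, 4) = 0

Propagation after the edit:
  F2: runs — F12 0->6; result -1 (same value as before).
  F5: checked — values it read are unchanged (F2 unchanged, F2 unchanged); reused cached -2 without running.
  D12: checked — values it read are unchanged (F5 unchanged, F2 unchanged); reused cached -2 without running.
  E2: checked — values it read are unchanged (D12 unchanged, D12 unchanged); reused cached 4 without running.
  G8: runs — F12 0->6; result 4.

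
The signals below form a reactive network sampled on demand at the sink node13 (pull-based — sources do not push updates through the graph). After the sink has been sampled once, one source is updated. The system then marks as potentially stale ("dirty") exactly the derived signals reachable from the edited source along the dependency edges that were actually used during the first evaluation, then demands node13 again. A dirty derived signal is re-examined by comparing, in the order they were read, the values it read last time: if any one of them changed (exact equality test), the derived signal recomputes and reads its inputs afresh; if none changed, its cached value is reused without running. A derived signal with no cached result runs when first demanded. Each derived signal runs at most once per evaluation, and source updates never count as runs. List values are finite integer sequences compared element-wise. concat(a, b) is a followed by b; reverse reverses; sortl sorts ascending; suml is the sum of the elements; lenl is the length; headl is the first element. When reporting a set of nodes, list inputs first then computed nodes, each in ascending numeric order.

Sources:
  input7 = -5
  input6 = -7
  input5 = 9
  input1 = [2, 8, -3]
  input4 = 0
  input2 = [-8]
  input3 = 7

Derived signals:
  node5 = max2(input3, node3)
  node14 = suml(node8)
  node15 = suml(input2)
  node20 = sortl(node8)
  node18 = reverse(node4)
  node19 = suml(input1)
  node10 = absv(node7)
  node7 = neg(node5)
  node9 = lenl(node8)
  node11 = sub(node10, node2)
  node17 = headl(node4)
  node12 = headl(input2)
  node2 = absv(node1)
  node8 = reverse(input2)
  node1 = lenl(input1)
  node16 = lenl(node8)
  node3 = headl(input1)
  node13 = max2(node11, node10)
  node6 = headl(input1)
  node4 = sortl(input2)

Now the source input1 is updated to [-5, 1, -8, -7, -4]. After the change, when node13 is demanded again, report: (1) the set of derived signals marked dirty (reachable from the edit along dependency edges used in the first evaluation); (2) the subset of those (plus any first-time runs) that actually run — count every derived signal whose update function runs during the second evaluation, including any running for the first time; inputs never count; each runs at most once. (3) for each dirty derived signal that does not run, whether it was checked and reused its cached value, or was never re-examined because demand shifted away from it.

Initial pass — values computed on the first demand:
  node1 = lenl([2, 8, -3]) = 3
  node2 = absv(3) = 3
  node3 = headl([2, 8, -3]) = 2
  node5 = max2(7, 2) = 7
  node7 = neg(7) = -7
  node10 = absv(-7) = 7
  node11 = sub(7, 3) = 4
  node13 = max2(4, 7) = 7

Second demand — change propagation:
  node1: re-runs because input1 [2, 8, -3]->[-5, 1, -8, -7, -4]; new result 5.
  node2: re-runs because node1 3->5; new result 5.
  node3: re-runs because input1 [2, 8, -3]->[-5, 1, -8, -7, -4]; new result -5.
  node5: re-runs because node3 2->-5; new result 7 (unchanged).
  node7: re-examined; everything it read last time is the same (node5 unchanged) — cache -7 kept, no run.
  node10: re-examined; everything it read last time is the same (node7 unchanged) — cache 7 kept, no run.
  node11: re-runs because node2 3->5; new result 2.
  node13: re-runs because node11 4->2; new result 7 (unchanged).

The important point: at node7 every value read last time is unchanged, so the dirty flag clears without a run.

Dirty set: node1, node2, node3, node5, node7, node10, node11, node13.
Run set: node1, node2, node3, node5, node11, node13 (6 run).
Re-examined without running (cache reused): node7, node10.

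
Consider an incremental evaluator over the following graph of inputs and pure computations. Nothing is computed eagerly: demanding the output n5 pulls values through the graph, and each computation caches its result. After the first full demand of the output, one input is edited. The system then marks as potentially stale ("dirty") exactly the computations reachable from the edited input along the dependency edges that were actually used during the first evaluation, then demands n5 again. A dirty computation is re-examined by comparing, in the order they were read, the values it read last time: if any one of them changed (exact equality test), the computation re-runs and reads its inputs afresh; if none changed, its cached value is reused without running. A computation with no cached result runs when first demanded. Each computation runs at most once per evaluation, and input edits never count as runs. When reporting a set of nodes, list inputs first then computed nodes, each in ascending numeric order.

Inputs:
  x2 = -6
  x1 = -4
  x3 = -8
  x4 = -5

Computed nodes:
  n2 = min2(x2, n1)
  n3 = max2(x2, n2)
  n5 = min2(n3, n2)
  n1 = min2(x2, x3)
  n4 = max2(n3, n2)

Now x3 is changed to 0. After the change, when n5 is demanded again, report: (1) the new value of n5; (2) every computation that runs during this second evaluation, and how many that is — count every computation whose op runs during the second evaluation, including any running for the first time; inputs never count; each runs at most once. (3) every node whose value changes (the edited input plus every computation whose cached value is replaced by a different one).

n5 now evaluates to -6.
Run set: n1, n2, n3, n5 (4 run).
Changed values: x3, n1, n2, n5.

Initial pass — values computed on the first demand:
  n1 = min2(-6, -8) = -8
  n2 = min2(-6, -8) = -8
  n3 = max2(-6, -8) = -6
  n5 = min2(-6, -8) = -8

Second demand — change propagation:
  n1: re-runs because x3 -8->0; new result -6.
  n2: re-runs because n1 -8->-6; new result -6.
  n3: re-runs because n2 -8->-6; new result -6 (unchanged).
  n5: re-runs because n2 -8->-6; new result -6.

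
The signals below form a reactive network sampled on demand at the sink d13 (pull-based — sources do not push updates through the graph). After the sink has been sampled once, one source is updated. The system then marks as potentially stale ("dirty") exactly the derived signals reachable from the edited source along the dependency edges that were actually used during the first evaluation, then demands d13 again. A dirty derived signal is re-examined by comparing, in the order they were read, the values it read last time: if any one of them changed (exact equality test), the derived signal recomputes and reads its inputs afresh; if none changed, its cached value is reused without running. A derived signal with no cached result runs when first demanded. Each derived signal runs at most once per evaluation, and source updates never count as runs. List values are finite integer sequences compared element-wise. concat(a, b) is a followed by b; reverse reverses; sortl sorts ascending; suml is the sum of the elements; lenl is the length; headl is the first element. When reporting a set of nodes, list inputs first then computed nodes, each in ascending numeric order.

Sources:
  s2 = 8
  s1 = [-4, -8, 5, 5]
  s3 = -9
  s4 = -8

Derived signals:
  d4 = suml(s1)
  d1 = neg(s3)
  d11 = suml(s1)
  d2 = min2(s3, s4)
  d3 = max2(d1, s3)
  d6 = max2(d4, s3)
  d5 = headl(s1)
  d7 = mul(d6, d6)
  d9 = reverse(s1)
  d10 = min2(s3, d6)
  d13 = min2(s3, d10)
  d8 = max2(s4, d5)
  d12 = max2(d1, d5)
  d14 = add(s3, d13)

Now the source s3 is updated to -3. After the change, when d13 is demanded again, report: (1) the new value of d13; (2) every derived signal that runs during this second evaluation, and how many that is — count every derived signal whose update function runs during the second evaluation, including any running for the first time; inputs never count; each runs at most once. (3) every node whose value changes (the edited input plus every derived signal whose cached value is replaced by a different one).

d13 now evaluates to -3.
Run set: d6, d10, d13 (3 run).
Changed values: s3, d10, d13.

Initial pass — values computed on the first demand:
  d4 = suml([-4, -8, 5, 5]) = -2
  d6 = max2(-2, -9) = -2
  d10 = min2(-9, -2) = -9
  d13 = min2(-9, -9) = -9

Second demand — change propagation:
  d6: re-runs because s3 -9->-3; new result -2 (unchanged).
  d10: re-runs because s3 -9->-3; new result -3.
  d13: re-runs because s3 -9->-3; d10 -9->-3; new result -3.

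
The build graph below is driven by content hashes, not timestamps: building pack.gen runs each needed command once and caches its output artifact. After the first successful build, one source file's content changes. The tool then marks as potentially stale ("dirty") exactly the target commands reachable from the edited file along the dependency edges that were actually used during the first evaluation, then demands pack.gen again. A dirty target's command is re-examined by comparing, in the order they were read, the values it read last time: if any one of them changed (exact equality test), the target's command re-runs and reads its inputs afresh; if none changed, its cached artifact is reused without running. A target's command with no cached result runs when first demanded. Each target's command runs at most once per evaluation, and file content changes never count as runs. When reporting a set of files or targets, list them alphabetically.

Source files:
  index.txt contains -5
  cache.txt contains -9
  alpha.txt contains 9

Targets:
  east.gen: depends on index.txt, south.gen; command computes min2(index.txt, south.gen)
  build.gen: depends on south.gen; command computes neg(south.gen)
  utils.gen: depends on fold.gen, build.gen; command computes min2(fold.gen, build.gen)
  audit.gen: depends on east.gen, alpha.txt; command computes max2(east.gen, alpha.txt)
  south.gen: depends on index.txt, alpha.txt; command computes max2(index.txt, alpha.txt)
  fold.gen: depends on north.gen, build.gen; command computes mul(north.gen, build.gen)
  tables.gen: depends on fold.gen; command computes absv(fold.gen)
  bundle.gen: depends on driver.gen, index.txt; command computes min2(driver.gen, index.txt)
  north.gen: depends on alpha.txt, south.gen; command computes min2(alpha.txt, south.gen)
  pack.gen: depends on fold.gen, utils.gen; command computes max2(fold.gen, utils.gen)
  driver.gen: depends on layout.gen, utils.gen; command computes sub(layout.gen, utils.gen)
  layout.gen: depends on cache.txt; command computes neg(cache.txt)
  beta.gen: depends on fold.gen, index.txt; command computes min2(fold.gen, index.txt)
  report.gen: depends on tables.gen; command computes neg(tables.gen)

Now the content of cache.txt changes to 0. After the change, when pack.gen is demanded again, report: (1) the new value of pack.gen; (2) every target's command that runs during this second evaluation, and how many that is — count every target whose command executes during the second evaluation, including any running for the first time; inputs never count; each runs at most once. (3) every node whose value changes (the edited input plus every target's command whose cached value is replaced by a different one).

pack.gen now evaluates to -81.
Run set: none (0 run).
Changed values: cache.txt.
The important point: nothing the output needs ever reads cache.txt, so the edit is invisible to it.

Initial pass — values computed on the first demand:
  south.gen = max2(-5, 9) = 9
  build.gen = neg(9) = -9
  north.gen = min2(9, 9) = 9
  fold.gen = mul(9, -9) = -81
  utils.gen = min2(-81, -9) = -81
  pack.gen = max2(-81, -81) = -81

Second demand — change propagation:
  no demanded computation ever read cache.txt, so the edit dirties nothing and nothing runs.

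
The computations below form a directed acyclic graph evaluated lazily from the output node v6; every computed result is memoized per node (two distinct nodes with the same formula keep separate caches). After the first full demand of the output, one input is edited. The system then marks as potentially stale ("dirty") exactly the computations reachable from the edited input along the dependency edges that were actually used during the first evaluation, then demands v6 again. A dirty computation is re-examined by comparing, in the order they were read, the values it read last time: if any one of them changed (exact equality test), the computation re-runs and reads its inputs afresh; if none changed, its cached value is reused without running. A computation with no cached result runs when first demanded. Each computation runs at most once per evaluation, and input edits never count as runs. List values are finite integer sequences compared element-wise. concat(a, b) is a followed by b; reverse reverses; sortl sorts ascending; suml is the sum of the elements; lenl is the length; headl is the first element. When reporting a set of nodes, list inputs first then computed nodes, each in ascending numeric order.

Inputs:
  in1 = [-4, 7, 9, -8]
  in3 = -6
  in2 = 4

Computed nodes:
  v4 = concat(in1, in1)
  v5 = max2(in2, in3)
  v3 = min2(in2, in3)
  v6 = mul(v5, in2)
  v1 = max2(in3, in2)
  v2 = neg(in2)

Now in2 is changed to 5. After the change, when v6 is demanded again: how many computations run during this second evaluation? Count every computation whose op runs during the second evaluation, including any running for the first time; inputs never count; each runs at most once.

2 computations run: v5, v6.

First demand of the output computes:
  v5 = max2(4, -6) = 4
  v6 = mul(4, 4) = 16

After the edit, cleaning proceeds:
  v5: a read changed (in2 4->5) — executes, giving 5.
  v6: a read changed (v5 4->5; in2 4->5) — executes, giving 25.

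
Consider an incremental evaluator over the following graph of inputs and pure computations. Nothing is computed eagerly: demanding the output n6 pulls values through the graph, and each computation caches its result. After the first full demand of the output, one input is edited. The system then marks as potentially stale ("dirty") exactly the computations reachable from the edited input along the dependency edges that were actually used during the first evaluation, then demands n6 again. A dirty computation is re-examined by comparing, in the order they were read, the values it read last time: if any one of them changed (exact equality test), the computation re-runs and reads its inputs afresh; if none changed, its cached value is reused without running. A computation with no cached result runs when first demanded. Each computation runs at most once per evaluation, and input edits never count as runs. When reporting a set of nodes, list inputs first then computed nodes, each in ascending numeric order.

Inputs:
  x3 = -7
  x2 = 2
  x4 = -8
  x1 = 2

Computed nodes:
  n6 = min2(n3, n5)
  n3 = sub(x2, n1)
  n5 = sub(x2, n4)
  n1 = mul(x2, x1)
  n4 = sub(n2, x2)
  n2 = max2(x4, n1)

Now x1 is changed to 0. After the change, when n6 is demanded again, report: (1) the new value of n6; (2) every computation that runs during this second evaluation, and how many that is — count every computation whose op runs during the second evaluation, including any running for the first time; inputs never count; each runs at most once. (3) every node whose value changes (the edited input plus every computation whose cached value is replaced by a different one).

Initial pass — values computed on the first demand:
  n1 = mul(2, 2) = 4
  n2 = max2(-8, 4) = 4
  n3 = sub(2, 4) = -2
  n4 = sub(4, 2) = 2
  n5 = sub(2, 2) = 0
  n6 = min2(-2, 0) = -2

Second demand — change propagation:
  n1: re-runs because x1 2->0; new result 0.
  n2: re-runs because n1 4->0; new result 0.
  n3: re-runs because n1 4->0; new result 2.
  n4: re-runs because n2 4->0; new result -2.
  n5: re-runs because n4 2->-2; new result 4.
  n6: re-runs because n3 -2->2; n5 0->4; new result 2.

n6 now evaluates to 2.
Run set: n1, n2, n3, n4, n5, n6 (6 run).
Changed values: x1, n1, n2, n3, n4, n5, n6.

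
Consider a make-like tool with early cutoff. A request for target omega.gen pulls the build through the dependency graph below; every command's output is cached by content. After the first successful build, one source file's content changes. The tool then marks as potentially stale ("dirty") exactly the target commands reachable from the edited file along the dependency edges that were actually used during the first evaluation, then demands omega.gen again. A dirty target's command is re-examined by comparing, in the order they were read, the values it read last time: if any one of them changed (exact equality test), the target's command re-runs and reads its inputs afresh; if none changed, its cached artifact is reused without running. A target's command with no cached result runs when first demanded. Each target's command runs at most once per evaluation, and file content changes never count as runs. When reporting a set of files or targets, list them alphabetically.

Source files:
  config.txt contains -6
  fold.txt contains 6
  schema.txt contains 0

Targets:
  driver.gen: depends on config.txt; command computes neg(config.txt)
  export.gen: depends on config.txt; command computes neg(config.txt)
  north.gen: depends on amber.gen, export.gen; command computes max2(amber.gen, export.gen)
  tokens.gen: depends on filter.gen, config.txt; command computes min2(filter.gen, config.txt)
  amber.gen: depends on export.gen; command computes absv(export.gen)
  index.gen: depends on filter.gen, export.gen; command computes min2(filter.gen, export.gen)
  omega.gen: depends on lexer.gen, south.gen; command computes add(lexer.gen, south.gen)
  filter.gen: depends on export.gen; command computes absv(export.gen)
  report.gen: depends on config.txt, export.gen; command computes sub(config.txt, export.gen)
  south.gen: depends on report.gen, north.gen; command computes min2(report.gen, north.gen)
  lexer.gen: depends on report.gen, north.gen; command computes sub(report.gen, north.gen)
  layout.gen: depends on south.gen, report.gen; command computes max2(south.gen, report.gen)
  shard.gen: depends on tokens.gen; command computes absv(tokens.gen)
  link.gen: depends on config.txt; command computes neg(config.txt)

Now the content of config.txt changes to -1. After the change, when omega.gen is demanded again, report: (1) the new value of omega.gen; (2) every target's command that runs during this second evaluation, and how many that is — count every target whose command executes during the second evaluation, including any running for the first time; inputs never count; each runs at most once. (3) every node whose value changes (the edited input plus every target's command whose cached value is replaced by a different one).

Demanding omega.gen again yields -5.
7 target commands run: amber.gen, export.gen, lexer.gen, north.gen, omega.gen, report.gen, south.gen.
The nodes whose values change: amber.gen, config.txt, export.gen, lexer.gen, north.gen, omega.gen, report.gen, south.gen.

First demand of the output computes:
  export.gen = neg(-6) = 6
  amber.gen = absv(6) = 6
  north.gen = max2(6, 6) = 6
  report.gen = sub(-6, 6) = -12
  lexer.gen = sub(-12, 6) = -18
  south.gen = min2(-12, 6) = -12
  omega.gen = add(-18, -12) = -30

After the edit, cleaning proceeds:
  export.gen: a read changed (config.txt -6->-1) — executes, giving 1.
  amber.gen: a read changed (export.gen 6->1) — executes, giving 1.
  north.gen: a read changed (amber.gen 6->1; export.gen 6->1) — executes, giving 1.
  report.gen: a read changed (config.txt -6->-1; export.gen 6->1) — executes, giving -2.
  lexer.gen: a read changed (report.gen -12->-2; north.gen 6->1) — executes, giving -3.
  south.gen: a read changed (report.gen -12->-2; north.gen 6->1) — executes, giving -2.
  omega.gen: a read changed (lexer.gen -18->-3; south.gen -12->-2) — executes, giving -5.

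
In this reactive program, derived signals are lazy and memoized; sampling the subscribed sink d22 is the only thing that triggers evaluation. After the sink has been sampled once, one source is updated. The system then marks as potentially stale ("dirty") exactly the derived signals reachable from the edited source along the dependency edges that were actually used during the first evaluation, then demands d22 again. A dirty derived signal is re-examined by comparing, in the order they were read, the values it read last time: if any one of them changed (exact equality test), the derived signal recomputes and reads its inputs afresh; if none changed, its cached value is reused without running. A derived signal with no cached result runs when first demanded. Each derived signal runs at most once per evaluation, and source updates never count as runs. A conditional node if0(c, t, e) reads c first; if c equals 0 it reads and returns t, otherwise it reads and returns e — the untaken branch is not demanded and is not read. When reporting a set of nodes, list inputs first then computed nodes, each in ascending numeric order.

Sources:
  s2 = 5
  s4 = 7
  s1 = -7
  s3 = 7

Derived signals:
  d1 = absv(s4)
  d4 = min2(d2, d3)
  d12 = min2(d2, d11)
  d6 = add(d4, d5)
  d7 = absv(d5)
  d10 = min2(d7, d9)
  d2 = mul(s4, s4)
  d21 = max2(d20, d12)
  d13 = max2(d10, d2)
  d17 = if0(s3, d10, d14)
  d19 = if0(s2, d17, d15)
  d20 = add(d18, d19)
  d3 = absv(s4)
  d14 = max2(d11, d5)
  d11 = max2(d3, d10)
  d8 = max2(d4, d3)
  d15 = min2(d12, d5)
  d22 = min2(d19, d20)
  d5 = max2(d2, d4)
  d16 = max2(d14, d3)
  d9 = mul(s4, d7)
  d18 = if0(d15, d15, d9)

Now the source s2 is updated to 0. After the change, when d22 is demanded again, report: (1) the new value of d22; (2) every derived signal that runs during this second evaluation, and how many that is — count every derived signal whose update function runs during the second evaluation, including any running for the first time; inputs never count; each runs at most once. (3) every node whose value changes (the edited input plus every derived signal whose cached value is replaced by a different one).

Demanding d22 again yields 49.
3 derived signals run: d14, d17, d19.
The nodes whose values change: s2.
Note the branch switch — d14, d17 had no cache and run now for the first time.

First demand of the output computes:
  d2 = mul(7, 7) = 49
  d3 = absv(7) = 7
  d4 = min2(49, 7) = 7
  d5 = max2(49, 7) = 49
  d7 = absv(49) = 49
  d9 = mul(7, 49) = 343
  d10 = min2(49, 343) = 49
  d11 = max2(7, 49) = 49
  d12 = min2(49, 49) = 49
  d15 = min2(49, 49) = 49
  d18 = if0(d15=49 -> else branch d9) = 343
  d19 = if0(s2=5 -> else branch d15) = 49
  d20 = add(343, 49) = 392
  d22 = min2(49, 392) = 49

After the edit, cleaning proceeds:
  d14: had never run; runs now, result 49.
  d17: had never run; runs now, result 49.
  d19: a read changed (s2 5->0) — executes, giving 49 — identical to its old value.
  d20: dirty, but its reads are unchanged (d18 unchanged, d19 unchanged); cached 392 stands.
  d22: dirty, but its reads are unchanged (d19 unchanged, d20 unchanged); cached 49 stands.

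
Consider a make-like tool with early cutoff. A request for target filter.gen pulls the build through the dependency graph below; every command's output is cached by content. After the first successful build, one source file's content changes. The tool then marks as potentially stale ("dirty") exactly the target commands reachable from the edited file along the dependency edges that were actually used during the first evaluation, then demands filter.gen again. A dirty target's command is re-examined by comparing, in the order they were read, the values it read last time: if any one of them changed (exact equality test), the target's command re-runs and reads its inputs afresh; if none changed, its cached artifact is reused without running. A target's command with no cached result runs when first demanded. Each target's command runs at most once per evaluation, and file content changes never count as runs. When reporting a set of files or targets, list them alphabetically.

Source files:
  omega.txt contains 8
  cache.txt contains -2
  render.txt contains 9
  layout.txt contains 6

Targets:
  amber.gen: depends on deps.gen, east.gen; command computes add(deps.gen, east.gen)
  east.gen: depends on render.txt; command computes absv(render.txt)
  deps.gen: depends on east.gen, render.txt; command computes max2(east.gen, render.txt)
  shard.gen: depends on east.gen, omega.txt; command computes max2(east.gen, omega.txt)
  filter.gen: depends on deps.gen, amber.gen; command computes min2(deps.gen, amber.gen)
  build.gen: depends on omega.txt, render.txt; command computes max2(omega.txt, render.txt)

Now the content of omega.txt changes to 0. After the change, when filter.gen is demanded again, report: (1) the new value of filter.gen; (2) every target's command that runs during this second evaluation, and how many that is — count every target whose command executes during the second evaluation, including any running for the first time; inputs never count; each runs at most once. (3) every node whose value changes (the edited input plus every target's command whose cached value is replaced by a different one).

Demanding filter.gen again yields 9.
0 target commands run: none.
The nodes whose values change: omega.txt.
Note the shortcut — omega.txt feeds only undemanded nodes, so no recomputation happens.

First demand of the output computes:
  east.gen = absv(9) = 9
  deps.gen = max2(9, 9) = 9
  amber.gen = add(9, 9) = 18
  filter.gen = min2(9, 18) = 9

After the edit, cleaning proceeds:
  omega.txt only reaches undemanded nodes; the second demand re-runs nothing.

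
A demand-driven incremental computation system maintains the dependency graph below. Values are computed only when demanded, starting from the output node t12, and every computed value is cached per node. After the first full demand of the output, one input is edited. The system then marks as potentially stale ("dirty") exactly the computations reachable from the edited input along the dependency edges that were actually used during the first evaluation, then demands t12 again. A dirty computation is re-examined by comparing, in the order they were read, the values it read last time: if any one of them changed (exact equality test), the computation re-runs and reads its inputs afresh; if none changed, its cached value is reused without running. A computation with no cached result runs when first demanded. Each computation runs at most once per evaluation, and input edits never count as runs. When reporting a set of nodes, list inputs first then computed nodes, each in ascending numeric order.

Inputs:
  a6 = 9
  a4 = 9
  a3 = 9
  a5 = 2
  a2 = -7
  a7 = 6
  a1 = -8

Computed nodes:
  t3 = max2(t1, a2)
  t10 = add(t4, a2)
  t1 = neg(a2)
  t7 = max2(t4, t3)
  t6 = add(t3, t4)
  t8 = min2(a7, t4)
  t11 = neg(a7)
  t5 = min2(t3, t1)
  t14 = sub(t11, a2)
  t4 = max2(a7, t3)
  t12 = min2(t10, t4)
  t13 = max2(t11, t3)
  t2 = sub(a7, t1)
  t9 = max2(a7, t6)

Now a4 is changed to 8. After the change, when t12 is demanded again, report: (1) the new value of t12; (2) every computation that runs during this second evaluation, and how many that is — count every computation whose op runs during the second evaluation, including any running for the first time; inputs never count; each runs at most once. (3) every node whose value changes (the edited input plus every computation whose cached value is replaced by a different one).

New value of t12: 0.
Computations that run: none — 0 in total.
Values that change: a4.
Key observation: a4 is never demanded by the output, so the edit triggers no recomputation at all.

First evaluation (everything demanded from the output):
  t1 = neg(-7) = 7
  t3 = max2(7, -7) = 7
  t4 = max2(6, 7) = 7
  t10 = add(7, -7) = 0
  t12 = min2(0, 7) = 0

Propagation after the edit:
  a4 feeds no computation that the output demands — nothing is marked dirty and nothing runs.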